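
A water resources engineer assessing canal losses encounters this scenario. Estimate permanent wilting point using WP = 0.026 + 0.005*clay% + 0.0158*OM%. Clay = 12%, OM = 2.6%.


WP = 0.026 + 0.005*12 + 0.0158*2.6
   = 0.026 + 0.0600 + 0.0411
   = 0.1271


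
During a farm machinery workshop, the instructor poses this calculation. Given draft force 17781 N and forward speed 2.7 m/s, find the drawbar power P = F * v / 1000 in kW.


P = F * v / 1000
  = 17781 * 2.7 / 1000
  = 48008.70 / 1000
  = 48.01 kW


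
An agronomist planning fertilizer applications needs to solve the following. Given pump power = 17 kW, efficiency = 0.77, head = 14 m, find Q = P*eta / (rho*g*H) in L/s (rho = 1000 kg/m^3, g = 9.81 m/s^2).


Q = (P * 1000 * eta) / (rho * g * H)
  = (17 * 1000 * 0.77) / (1000 * 9.81 * 14)
  = 13090 / 137340
  = 0.09531 m^3/s = 95.31 L/s


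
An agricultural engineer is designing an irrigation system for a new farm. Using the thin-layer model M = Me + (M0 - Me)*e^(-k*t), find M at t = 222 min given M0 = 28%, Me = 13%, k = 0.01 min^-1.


M = Me + (M0 - Me) * e^(-k*t)
  = 13 + (28 - 13) * e^(-0.01*222)
  = 13 + 15 * e^(-2.220)
  = 13 + 15 * 0.10861
  = 13 + 1.6291
  = 14.63%


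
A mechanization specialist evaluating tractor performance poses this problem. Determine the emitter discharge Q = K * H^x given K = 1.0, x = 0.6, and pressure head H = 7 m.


Q = K * H^x
  = 1.0 * 7^0.6
  = 1.0 * 3.2141
  = 3.21 L/h


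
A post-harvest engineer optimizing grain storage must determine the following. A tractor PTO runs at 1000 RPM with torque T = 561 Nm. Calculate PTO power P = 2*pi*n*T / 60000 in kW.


P = 2*pi*n*T / 60000
  = 2*pi * 1000 * 561 / 60000
  = 3524866.96 / 60000
  = 58.75 kW


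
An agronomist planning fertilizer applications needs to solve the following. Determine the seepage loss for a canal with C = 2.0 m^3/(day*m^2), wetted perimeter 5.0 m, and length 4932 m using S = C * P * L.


S = C * P * L
  = 2.0 * 5.0 * 4932
  = 49320 m^3/day


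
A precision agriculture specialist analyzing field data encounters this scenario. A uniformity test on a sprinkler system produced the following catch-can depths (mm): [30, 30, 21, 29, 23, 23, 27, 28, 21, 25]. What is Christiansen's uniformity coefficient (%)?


xbar = 257 / 10 = 25.700
sum|xi - xbar| = 31
CU = 100 * (1 - 31 / (10 * 25.700))
   = 100 * (1 - 0.1206)
   = 87.94%


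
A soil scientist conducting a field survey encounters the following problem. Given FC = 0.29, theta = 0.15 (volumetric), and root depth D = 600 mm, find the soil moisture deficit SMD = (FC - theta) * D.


SMD = (FC - theta) * D
    = (0.29 - 0.15) * 600
    = 0.140 * 600
    = 84 mm


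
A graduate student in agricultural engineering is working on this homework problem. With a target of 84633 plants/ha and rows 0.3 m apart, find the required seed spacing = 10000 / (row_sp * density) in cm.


spacing = 10000 / (row_sp * density)
        = 10000 / (0.3 * 84633)
        = 10000 / 25389.90
        = 0.39386 m = 39.39 cm


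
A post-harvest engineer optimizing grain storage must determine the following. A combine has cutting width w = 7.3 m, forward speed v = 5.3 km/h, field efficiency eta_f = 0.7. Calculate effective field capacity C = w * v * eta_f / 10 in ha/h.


C = w * v * eta_f / 10
  = 7.3 * 5.3 * 0.7 / 10
  = 27.08 / 10
  = 2.71 ha/h


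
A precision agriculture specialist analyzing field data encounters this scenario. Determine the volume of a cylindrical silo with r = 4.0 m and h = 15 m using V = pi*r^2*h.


V = pi * r^2 * h
  = pi * 4.0^2 * 15
  = pi * 16 * 15
  = 753.98 m^3


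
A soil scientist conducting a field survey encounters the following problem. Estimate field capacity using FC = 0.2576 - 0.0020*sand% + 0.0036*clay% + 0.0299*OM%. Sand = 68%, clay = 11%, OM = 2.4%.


FC = 0.2576 - 0.0020*68 + 0.0036*11 + 0.0299*2.4
   = 0.2576 - 0.1360 + 0.0396 + 0.0718
   = 0.2330


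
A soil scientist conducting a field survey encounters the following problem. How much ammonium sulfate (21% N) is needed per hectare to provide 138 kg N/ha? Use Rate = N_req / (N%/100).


Rate = N_required / (N_content / 100)
     = 138 / (21 / 100)
     = 138 / 0.21
     = 657.14 kg/ha


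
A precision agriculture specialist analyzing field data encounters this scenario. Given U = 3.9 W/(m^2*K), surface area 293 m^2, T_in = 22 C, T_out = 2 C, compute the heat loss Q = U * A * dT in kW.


dT = 22 - (2) = 20 K
Q = U * A * dT
  = 3.9 * 293 * 20
  = 22854 W = 22.85 kW


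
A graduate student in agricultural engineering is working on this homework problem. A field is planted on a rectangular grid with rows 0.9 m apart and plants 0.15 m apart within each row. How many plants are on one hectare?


D = 10000 / (row_sp * plant_sp)
  = 10000 / (0.9 * 0.15)
  = 10000 / 0.1350
  = 74074.07 plants/ha


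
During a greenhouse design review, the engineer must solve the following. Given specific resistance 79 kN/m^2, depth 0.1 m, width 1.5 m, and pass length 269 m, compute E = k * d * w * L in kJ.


E = k * d * w * L
  = 79 * 0.1 * 1.5 * 269
  = 3187.65 kJ


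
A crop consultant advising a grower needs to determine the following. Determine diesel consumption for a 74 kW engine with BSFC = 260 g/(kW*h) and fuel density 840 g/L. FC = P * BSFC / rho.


FC = P * BSFC / rho_fuel
   = 74 * 260 / 840
   = 19240 / 840
   = 22.90 L/h


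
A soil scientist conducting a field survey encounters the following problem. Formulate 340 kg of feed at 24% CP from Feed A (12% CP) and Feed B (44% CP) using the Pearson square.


parts_A = CP_b - target = 44 - 24 = 20
parts_B = target - CP_a = 24 - 12 = 12
total_parts = 20 + 12 = 32
Feed A = 340 * 20 / 32 = 212.50 kg
Feed B = 340 * 12 / 32 = 127.50 kg

212.50 kg


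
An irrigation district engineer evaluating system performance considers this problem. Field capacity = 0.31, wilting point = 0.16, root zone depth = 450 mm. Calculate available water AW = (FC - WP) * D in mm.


AW = (FC - WP) * D
   = (0.31 - 0.16) * 450
   = 0.15 * 450
   = 67.50 mm


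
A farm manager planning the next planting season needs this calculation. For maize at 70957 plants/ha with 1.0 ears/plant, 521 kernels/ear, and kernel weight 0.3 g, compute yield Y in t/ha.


Y = density * ears * kernels * kw
  = 70957 * 1.0 * 521 * 0.3 g/ha
  = 11090579.10 g/ha
  = 11090.58 kg/ha = 11.09 t/ha


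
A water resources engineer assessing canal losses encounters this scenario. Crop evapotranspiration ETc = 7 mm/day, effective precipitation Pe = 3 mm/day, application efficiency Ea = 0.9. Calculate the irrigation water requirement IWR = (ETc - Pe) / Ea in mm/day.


IWR = (ETc - Pe) / Ea
    = (7 - 3) / 0.9
    = 4 / 0.9
    = 4.44 mm/day


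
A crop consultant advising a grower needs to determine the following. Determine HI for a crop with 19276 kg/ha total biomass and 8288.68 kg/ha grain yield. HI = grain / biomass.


HI = grain_yield / biomass
   = 8288.68 / 19276
   = 0.43


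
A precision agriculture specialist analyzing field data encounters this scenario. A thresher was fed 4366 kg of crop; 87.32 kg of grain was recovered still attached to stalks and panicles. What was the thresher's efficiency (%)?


eta = (total - unthreshed) / total * 100
    = (4366 - 87.32) / 4366 * 100
    = 4278.68 / 4366 * 100
    = 98%


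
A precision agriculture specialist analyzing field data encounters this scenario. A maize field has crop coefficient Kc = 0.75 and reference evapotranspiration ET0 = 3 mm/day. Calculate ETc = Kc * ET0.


ETc = Kc * ET0
    = 0.75 * 3
    = 2.25 mm/day


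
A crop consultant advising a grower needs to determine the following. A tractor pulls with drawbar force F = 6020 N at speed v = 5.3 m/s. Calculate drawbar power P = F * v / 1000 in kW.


P = F * v / 1000
  = 6020 * 5.3 / 1000
  = 31906 / 1000
  = 31.91 kW


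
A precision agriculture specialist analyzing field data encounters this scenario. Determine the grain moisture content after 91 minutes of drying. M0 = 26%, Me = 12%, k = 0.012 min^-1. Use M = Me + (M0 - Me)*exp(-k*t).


M = Me + (M0 - Me) * e^(-k*t)
  = 12 + (26 - 12) * e^(-0.012*91)
  = 12 + 14 * e^(-1.092)
  = 12 + 14 * 0.33554
  = 12 + 4.6976
  = 16.70%


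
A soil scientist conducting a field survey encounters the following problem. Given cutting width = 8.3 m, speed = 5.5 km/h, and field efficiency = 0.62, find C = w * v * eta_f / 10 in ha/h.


C = w * v * eta_f / 10
  = 8.3 * 5.5 * 0.62 / 10
  = 28.30 / 10
  = 2.83 ha/h


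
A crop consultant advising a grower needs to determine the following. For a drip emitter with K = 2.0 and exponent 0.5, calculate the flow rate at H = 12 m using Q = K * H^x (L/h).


Q = K * H^x
  = 2.0 * 12^0.5
  = 2.0 * 3.4641
  = 6.93 L/h


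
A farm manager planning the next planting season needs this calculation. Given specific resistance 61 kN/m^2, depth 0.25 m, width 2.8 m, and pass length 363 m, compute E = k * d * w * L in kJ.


E = k * d * w * L
  = 61 * 0.25 * 2.8 * 363
  = 15500.10 kJ


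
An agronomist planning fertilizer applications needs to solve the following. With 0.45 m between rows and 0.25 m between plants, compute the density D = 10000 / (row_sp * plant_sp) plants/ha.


D = 10000 / (row_sp * plant_sp)
  = 10000 / (0.45 * 0.25)
  = 10000 / 0.1125
  = 88888.89 plants/ha


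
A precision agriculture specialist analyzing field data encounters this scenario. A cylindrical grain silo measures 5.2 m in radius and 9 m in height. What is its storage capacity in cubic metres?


V = pi * r^2 * h
  = pi * 5.2^2 * 9
  = pi * 27.04 * 9
  = 764.54 m^3


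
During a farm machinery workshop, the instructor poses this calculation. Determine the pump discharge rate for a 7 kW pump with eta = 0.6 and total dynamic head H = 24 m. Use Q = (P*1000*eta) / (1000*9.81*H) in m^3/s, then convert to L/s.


Q = (P * 1000 * eta) / (rho * g * H)
  = (7 * 1000 * 0.6) / (1000 * 9.81 * 24)
  = 4200 / 235440
  = 0.01784 m^3/s = 17.84 L/s


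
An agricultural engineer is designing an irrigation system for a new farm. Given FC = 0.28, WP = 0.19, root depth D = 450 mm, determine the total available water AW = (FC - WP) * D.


AW = (FC - WP) * D
   = (0.28 - 0.19) * 450
   = 0.09 * 450
   = 40.50 mm


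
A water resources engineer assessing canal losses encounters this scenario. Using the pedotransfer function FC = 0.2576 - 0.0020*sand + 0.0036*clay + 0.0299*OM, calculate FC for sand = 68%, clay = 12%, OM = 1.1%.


FC = 0.2576 - 0.0020*68 + 0.0036*12 + 0.0299*1.1
   = 0.2576 - 0.1360 + 0.0432 + 0.0329
   = 0.1977


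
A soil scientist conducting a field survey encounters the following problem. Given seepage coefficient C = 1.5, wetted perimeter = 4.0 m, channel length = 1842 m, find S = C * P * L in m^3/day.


S = C * P * L
  = 1.5 * 4.0 * 1842
  = 11052 m^3/day


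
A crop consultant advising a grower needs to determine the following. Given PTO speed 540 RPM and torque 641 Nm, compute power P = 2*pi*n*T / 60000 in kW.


P = 2*pi*n*T / 60000
  = 2*pi * 540 * 641 / 60000
  = 2174861.76 / 60000
  = 36.25 kW


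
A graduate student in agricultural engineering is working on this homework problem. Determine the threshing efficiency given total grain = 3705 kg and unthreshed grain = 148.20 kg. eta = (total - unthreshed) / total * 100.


eta = (total - unthreshed) / total * 100
    = (3705 - 148.20) / 3705 * 100
    = 3556.80 / 3705 * 100
    = 96%


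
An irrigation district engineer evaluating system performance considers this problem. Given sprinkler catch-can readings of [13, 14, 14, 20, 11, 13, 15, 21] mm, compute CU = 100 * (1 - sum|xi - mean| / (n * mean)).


xbar = 121 / 8 = 15.125
sum|xi - xbar| = 21.500
CU = 100 * (1 - 21.500 / (8 * 15.125))
   = 100 * (1 - 0.1777)
   = 82.23%


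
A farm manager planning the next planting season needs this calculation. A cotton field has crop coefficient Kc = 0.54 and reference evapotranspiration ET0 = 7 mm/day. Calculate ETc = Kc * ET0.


ETc = Kc * ET0
    = 0.54 * 7
    = 3.78 mm/day


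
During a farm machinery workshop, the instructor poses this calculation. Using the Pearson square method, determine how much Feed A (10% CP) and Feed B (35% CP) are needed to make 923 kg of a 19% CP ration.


parts_A = CP_b - target = 35 - 19 = 16
parts_B = target - CP_a = 19 - 10 = 9
total_parts = 16 + 9 = 25
Feed A = 923 * 16 / 25 = 590.72 kg
Feed B = 923 * 9 / 25 = 332.28 kg

590.72 kg


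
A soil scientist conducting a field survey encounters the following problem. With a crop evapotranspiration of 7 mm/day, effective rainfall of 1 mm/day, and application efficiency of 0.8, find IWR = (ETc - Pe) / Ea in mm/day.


IWR = (ETc - Pe) / Ea
    = (7 - 1) / 0.8
    = 6 / 0.8
    = 7.50 mm/day


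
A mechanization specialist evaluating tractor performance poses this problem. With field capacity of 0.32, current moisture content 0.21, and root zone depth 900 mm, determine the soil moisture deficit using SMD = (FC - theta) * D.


SMD = (FC - theta) * D
    = (0.32 - 0.21) * 900
    = 0.110 * 900
    = 99 mm


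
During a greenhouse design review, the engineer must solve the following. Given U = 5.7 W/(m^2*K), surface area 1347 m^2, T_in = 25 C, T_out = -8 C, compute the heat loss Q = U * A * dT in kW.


dT = 25 - (-8) = 33 K
Q = U * A * dT
  = 5.7 * 1347 * 33
  = 253370.70 W = 253.37 kW


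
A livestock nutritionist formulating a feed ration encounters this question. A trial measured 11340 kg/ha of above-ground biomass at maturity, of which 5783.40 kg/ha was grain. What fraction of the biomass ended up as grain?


HI = grain_yield / biomass
   = 5783.40 / 11340
   = 0.51


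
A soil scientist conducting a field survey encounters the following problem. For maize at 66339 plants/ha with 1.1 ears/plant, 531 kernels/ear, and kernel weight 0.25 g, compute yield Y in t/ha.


Y = density * ears * kernels * kw
  = 66339 * 1.1 * 531 * 0.25 g/ha
  = 9687152.48 g/ha
  = 9687.15 kg/ha = 9.69 t/ha


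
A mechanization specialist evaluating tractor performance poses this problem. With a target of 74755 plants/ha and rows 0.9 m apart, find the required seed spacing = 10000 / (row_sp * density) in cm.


spacing = 10000 / (row_sp * density)
        = 10000 / (0.9 * 74755)
        = 10000 / 67279.50
        = 0.14863 m = 14.86 cm


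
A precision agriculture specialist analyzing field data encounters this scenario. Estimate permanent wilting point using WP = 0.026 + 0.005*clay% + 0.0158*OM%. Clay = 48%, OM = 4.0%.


WP = 0.026 + 0.005*48 + 0.0158*4.0
   = 0.026 + 0.2400 + 0.0632
   = 0.3292


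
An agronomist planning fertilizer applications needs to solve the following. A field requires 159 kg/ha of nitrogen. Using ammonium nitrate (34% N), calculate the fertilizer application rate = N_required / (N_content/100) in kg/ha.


Rate = N_required / (N_content / 100)
     = 159 / (34 / 100)
     = 159 / 0.34
     = 467.65 kg/ha


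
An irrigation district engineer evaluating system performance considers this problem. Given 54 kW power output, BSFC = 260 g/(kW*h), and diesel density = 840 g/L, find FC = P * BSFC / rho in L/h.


FC = P * BSFC / rho_fuel
   = 54 * 260 / 840
   = 14040 / 840
   = 16.71 L/h


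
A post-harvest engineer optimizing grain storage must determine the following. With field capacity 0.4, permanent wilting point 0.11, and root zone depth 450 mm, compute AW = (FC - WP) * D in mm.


AW = (FC - WP) * D
   = (0.4 - 0.11) * 450
   = 0.29 * 450
   = 130.50 mm


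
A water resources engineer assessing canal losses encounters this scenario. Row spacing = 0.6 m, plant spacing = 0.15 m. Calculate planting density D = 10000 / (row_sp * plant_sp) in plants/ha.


D = 10000 / (row_sp * plant_sp)
  = 10000 / (0.6 * 0.15)
  = 10000 / 0.0900
  = 111111.11 plants/ha


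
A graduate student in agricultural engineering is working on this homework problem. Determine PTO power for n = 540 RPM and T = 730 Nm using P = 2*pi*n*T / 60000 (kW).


P = 2*pi*n*T / 60000
  = 2*pi * 540 * 730 / 60000
  = 2476831.65 / 60000
  = 41.28 kW


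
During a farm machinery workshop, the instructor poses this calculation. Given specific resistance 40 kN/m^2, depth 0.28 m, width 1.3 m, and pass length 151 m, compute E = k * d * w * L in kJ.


E = k * d * w * L
  = 40 * 0.28 * 1.3 * 151
  = 2198.56 kJ


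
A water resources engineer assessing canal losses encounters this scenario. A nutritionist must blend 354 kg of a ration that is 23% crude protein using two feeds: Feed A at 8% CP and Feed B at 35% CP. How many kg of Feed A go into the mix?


parts_A = CP_b - target = 35 - 23 = 12
parts_B = target - CP_a = 23 - 8 = 15
total_parts = 12 + 15 = 27
Feed A = 354 * 12 / 27 = 157.33 kg
Feed B = 354 * 15 / 27 = 196.67 kg

157.33 kg


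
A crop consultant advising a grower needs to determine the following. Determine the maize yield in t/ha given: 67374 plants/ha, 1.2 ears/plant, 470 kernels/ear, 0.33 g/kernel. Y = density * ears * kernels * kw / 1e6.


Y = density * ears * kernels * kw
  = 67374 * 1.2 * 470 * 0.33 g/ha
  = 12539648.88 g/ha
  = 12539.65 kg/ha = 12.54 t/ha


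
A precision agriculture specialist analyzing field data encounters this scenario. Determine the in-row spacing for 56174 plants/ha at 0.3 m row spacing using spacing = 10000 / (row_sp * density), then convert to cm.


spacing = 10000 / (row_sp * density)
        = 10000 / (0.3 * 56174)
        = 10000 / 16852.20
        = 0.59339 m = 59.34 cm


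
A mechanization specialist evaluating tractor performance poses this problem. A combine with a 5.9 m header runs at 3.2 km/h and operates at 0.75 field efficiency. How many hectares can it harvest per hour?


C = w * v * eta_f / 10
  = 5.9 * 3.2 * 0.75 / 10
  = 14.16 / 10
  = 1.42 ha/h


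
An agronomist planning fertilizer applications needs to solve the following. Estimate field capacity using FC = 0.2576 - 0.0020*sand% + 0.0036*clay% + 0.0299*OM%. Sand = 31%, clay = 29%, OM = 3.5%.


FC = 0.2576 - 0.0020*31 + 0.0036*29 + 0.0299*3.5
   = 0.2576 - 0.0620 + 0.1044 + 0.1047
   = 0.4047


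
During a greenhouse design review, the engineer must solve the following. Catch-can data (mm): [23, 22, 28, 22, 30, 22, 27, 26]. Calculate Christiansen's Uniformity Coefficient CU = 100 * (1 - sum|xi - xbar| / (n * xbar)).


xbar = 200 / 8 = 25
sum|xi - xbar| = 22
CU = 100 * (1 - 22 / (8 * 25))
   = 100 * (1 - 0.1100)
   = 89%


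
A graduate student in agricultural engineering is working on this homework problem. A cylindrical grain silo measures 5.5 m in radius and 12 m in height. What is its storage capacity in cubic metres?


V = pi * r^2 * h
  = pi * 5.5^2 * 12
  = pi * 30.25 * 12
  = 1140.40 m^3


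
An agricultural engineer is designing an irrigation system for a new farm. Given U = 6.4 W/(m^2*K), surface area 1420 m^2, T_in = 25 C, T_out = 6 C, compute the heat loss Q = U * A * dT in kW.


dT = 25 - (6) = 19 K
Q = U * A * dT
  = 6.4 * 1420 * 19
  = 172672 W = 172.67 kW


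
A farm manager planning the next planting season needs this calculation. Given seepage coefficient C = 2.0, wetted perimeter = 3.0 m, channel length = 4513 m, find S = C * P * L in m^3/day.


S = C * P * L
  = 2.0 * 3.0 * 4513
  = 27078 m^3/day


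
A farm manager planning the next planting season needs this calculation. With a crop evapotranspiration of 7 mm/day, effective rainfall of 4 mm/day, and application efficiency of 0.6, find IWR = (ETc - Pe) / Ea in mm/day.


IWR = (ETc - Pe) / Ea
    = (7 - 4) / 0.6
    = 3 / 0.6
    = 5 mm/day


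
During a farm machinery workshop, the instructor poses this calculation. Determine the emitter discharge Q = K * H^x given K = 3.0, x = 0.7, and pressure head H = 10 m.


Q = K * H^x
  = 3.0 * 10^0.7
  = 3.0 * 5.0119
  = 15.04 L/h


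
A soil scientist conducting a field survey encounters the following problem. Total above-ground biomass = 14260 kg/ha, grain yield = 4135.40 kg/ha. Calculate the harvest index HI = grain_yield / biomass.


HI = grain_yield / biomass
   = 4135.40 / 14260
   = 0.29


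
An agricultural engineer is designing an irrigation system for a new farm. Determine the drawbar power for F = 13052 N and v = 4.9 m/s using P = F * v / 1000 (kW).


P = F * v / 1000
  = 13052 * 4.9 / 1000
  = 63954.80 / 1000
  = 63.95 kW


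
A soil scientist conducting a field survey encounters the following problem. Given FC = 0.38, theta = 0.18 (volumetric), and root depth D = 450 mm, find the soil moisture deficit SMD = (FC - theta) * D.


SMD = (FC - theta) * D
    = (0.38 - 0.18) * 450
    = 0.200 * 450
    = 90 mm


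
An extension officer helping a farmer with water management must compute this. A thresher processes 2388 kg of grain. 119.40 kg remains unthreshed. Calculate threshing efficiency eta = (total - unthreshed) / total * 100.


eta = (total - unthreshed) / total * 100
    = (2388 - 119.40) / 2388 * 100
    = 2268.60 / 2388 * 100
    = 95%


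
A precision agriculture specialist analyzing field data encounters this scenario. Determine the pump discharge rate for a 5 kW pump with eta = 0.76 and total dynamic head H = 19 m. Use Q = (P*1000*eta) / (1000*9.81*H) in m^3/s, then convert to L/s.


Q = (P * 1000 * eta) / (rho * g * H)
  = (5 * 1000 * 0.76) / (1000 * 9.81 * 19)
  = 3800 / 186390
  = 0.02039 m^3/s = 20.39 L/s


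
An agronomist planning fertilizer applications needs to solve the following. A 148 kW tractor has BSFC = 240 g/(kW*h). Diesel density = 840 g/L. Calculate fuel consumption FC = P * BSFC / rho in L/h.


FC = P * BSFC / rho_fuel
   = 148 * 240 / 840
   = 35520 / 840
   = 42.29 L/h


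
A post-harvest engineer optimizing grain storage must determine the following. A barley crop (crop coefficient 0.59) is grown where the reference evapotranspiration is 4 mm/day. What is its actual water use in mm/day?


ETc = Kc * ET0
    = 0.59 * 4
    = 2.36 mm/day


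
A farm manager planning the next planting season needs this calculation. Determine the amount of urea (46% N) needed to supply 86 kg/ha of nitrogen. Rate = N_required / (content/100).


Rate = N_required / (N_content / 100)
     = 86 / (46 / 100)
     = 86 / 0.46
     = 186.96 kg/ha


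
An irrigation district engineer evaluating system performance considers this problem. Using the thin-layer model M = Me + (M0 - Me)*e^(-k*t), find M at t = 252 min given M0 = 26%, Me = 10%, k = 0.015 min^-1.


M = Me + (M0 - Me) * e^(-k*t)
  = 10 + (26 - 10) * e^(-0.015*252)
  = 10 + 16 * e^(-3.780)
  = 10 + 16 * 0.02282
  = 10 + 0.3652
  = 10.37%


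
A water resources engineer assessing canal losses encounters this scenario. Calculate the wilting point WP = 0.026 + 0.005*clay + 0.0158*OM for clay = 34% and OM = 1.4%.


WP = 0.026 + 0.005*34 + 0.0158*1.4
   = 0.026 + 0.1700 + 0.0221
   = 0.2181


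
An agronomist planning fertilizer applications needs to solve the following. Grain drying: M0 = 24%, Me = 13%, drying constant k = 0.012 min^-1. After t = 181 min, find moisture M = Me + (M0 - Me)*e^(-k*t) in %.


M = Me + (M0 - Me) * e^(-k*t)
  = 13 + (24 - 13) * e^(-0.012*181)
  = 13 + 11 * e^(-2.172)
  = 13 + 11 * 0.11395
  = 13 + 1.2534
  = 14.25%


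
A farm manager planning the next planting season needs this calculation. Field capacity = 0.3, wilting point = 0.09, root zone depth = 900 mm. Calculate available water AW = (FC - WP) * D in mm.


AW = (FC - WP) * D
   = (0.3 - 0.09) * 900
   = 0.21 * 900
   = 189 mm


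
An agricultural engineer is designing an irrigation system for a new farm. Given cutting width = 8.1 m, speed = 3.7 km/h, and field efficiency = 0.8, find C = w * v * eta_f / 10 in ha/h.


C = w * v * eta_f / 10
  = 8.1 * 3.7 * 0.8 / 10
  = 23.98 / 10
  = 2.40 ha/h


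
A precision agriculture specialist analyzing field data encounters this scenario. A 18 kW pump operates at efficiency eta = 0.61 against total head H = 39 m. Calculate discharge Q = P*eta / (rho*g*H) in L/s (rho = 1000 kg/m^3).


Q = (P * 1000 * eta) / (rho * g * H)
  = (18 * 1000 * 0.61) / (1000 * 9.81 * 39)
  = 10980 / 382590
  = 0.02870 m^3/s = 28.70 L/s


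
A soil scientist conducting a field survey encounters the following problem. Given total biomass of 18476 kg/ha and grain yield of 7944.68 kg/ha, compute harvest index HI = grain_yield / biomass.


HI = grain_yield / biomass
   = 7944.68 / 18476
   = 0.43


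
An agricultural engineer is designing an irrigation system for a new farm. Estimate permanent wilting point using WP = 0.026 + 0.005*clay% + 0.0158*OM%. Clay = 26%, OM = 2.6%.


WP = 0.026 + 0.005*26 + 0.0158*2.6
   = 0.026 + 0.1300 + 0.0411
   = 0.1971


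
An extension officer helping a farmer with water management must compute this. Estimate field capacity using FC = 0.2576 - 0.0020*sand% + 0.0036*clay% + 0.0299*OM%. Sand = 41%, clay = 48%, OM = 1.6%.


FC = 0.2576 - 0.0020*41 + 0.0036*48 + 0.0299*1.6
   = 0.2576 - 0.0820 + 0.1728 + 0.0478
   = 0.3962


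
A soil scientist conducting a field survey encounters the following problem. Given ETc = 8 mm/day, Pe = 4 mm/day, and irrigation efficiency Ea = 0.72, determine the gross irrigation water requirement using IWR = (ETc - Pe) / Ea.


IWR = (ETc - Pe) / Ea
    = (8 - 4) / 0.72
    = 4 / 0.72
    = 5.56 mm/day


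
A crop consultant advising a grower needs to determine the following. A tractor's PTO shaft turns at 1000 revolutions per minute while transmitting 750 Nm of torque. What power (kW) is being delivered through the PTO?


P = 2*pi*n*T / 60000
  = 2*pi * 1000 * 750 / 60000
  = 4712388.98 / 60000
  = 78.54 kW


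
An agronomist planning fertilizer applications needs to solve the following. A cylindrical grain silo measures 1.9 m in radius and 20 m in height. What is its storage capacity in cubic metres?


V = pi * r^2 * h
  = pi * 1.9^2 * 20
  = pi * 3.61 * 20
  = 226.82 m^3


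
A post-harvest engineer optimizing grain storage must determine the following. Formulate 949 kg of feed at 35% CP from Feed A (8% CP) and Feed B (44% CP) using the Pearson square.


parts_A = CP_b - target = 44 - 35 = 9
parts_B = target - CP_a = 35 - 8 = 27
total_parts = 9 + 27 = 36
Feed A = 949 * 9 / 36 = 237.25 kg
Feed B = 949 * 27 / 36 = 711.75 kg

237.25 kg


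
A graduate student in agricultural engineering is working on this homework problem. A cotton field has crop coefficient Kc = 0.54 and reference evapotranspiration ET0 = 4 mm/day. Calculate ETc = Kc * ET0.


ETc = Kc * ET0
    = 0.54 * 4
    = 2.16 mm/day


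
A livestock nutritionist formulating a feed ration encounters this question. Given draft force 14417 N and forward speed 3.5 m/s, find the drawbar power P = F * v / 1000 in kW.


P = F * v / 1000
  = 14417 * 3.5 / 1000
  = 50459.50 / 1000
  = 50.46 kW


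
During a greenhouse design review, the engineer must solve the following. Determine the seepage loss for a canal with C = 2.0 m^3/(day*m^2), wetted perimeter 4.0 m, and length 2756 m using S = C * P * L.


S = C * P * L
  = 2.0 * 4.0 * 2756
  = 22048 m^3/day


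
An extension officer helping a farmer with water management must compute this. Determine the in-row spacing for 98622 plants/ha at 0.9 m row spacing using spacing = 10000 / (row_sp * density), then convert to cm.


spacing = 10000 / (row_sp * density)
        = 10000 / (0.9 * 98622)
        = 10000 / 88759.80
        = 0.11266 m = 11.27 cm


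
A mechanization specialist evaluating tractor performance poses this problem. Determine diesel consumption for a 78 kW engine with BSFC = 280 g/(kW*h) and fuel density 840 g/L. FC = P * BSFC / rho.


FC = P * BSFC / rho_fuel
   = 78 * 280 / 840
   = 21840 / 840
   = 26 L/h


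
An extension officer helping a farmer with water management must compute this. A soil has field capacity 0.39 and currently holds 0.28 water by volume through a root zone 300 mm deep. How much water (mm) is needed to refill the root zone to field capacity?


SMD = (FC - theta) * D
    = (0.39 - 0.28) * 300
    = 0.110 * 300
    = 33 mm


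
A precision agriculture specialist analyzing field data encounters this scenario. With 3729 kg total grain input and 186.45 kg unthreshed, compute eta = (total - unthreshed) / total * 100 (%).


eta = (total - unthreshed) / total * 100
    = (3729 - 186.45) / 3729 * 100
    = 3542.55 / 3729 * 100
    = 95%


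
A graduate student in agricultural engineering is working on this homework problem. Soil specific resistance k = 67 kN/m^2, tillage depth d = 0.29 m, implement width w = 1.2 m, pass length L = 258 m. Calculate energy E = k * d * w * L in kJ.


E = k * d * w * L
  = 67 * 0.29 * 1.2 * 258
  = 6015.53 kJ


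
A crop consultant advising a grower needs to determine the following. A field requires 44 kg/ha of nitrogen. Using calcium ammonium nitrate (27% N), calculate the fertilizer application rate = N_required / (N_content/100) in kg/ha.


Rate = N_required / (N_content / 100)
     = 44 / (27 / 100)
     = 44 / 0.27
     = 162.96 kg/ha


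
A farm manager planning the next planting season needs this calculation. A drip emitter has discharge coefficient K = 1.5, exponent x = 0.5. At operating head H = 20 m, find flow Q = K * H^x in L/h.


Q = K * H^x
  = 1.5 * 20^0.5
  = 1.5 * 4.4721
  = 6.71 L/h


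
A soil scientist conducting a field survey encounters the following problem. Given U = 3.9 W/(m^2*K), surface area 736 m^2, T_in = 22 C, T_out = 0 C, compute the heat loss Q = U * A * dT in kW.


dT = 22 - (0) = 22 K
Q = U * A * dT
  = 3.9 * 736 * 22
  = 63148.80 W = 63.15 kW


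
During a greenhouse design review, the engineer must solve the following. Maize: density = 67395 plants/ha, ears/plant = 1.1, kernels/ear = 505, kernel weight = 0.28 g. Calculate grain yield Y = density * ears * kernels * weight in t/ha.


Y = density * ears * kernels * kw
  = 67395 * 1.1 * 505 * 0.28 g/ha
  = 10482618.30 g/ha
  = 10482.62 kg/ha = 10.48 t/ha


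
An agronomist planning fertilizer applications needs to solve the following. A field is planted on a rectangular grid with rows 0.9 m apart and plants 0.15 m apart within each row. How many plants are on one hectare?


D = 10000 / (row_sp * plant_sp)
  = 10000 / (0.9 * 0.15)
  = 10000 / 0.1350
  = 74074.07 plants/ha


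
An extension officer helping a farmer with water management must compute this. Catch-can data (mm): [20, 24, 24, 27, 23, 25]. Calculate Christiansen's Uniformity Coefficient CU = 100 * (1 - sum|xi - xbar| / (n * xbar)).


xbar = 143 / 6 = 23.833
sum|xi - xbar| = 9.333
CU = 100 * (1 - 9.333 / (6 * 23.833))
   = 100 * (1 - 0.0653)
   = 93.47%


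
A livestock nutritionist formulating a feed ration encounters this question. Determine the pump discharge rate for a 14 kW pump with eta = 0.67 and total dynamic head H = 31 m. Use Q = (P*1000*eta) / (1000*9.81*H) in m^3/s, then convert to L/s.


Q = (P * 1000 * eta) / (rho * g * H)
  = (14 * 1000 * 0.67) / (1000 * 9.81 * 31)
  = 9380 / 304110
  = 0.03084 m^3/s = 30.84 L/s


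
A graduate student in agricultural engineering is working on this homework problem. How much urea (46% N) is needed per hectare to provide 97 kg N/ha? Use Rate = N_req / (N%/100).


Rate = N_required / (N_content / 100)
     = 97 / (46 / 100)
     = 97 / 0.46
     = 210.87 kg/ha


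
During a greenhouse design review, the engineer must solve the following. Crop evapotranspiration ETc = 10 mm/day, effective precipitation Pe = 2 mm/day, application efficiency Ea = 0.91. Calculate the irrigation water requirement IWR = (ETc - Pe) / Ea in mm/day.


IWR = (ETc - Pe) / Ea
    = (10 - 2) / 0.91
    = 8 / 0.91
    = 8.79 mm/day


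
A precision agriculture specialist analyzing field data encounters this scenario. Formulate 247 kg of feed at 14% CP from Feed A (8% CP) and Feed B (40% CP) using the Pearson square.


parts_A = CP_b - target = 40 - 14 = 26
parts_B = target - CP_a = 14 - 8 = 6
total_parts = 26 + 6 = 32
Feed A = 247 * 26 / 32 = 200.69 kg
Feed B = 247 * 6 / 32 = 46.31 kg

200.69 kg


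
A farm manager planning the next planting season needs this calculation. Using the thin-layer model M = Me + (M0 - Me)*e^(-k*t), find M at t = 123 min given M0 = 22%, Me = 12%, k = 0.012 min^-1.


M = Me + (M0 - Me) * e^(-k*t)
  = 12 + (22 - 12) * e^(-0.012*123)
  = 12 + 10 * e^(-1.476)
  = 12 + 10 * 0.22855
  = 12 + 2.2855
  = 14.29%


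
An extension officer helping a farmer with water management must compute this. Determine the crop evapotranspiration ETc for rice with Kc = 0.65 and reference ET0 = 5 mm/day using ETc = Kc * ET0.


ETc = Kc * ET0
    = 0.65 * 5
    = 3.25 mm/day


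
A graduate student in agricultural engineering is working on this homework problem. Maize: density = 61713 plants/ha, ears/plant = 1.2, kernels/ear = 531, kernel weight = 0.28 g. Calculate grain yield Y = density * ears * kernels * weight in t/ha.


Y = density * ears * kernels * kw
  = 61713 * 1.2 * 531 * 0.28 g/ha
  = 11010586.61 g/ha
  = 11010.59 kg/ha = 11.01 t/ha


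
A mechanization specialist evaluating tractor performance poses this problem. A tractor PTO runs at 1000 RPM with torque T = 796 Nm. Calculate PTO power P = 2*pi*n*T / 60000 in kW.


P = 2*pi*n*T / 60000
  = 2*pi * 1000 * 796 / 60000
  = 5001415.50 / 60000
  = 83.36 kW


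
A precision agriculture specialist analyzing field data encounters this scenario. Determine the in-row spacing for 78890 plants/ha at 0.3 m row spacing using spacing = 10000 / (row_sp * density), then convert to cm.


spacing = 10000 / (row_sp * density)
        = 10000 / (0.3 * 78890)
        = 10000 / 23667
        = 0.42253 m = 42.25 cm


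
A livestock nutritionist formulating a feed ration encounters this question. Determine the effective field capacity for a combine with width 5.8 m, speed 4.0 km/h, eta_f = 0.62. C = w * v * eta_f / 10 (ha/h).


C = w * v * eta_f / 10
  = 5.8 * 4.0 * 0.62 / 10
  = 14.38 / 10
  = 1.44 ha/h


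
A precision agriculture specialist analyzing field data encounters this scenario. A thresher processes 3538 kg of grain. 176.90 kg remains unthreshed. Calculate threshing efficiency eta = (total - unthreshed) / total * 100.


eta = (total - unthreshed) / total * 100
    = (3538 - 176.90) / 3538 * 100
    = 3361.10 / 3538 * 100
    = 95%


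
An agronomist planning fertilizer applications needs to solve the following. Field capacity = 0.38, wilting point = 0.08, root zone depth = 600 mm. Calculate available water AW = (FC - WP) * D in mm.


AW = (FC - WP) * D
   = (0.38 - 0.08) * 600
   = 0.30 * 600
   = 180 mm


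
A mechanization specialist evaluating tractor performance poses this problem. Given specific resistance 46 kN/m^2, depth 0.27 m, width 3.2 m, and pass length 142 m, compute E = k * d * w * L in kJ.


E = k * d * w * L
  = 46 * 0.27 * 3.2 * 142
  = 5643.65 kJ


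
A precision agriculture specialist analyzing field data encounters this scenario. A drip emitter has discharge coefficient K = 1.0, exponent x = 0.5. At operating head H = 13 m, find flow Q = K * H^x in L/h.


Q = K * H^x
  = 1.0 * 13^0.5
  = 1.0 * 3.6056
  = 3.61 L/h


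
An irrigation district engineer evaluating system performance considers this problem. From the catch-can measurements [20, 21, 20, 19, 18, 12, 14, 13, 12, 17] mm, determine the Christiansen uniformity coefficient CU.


xbar = 166 / 10 = 16.600
sum|xi - xbar| = 30.800
CU = 100 * (1 - 30.800 / (10 * 16.600))
   = 100 * (1 - 0.1855)
   = 81.45%


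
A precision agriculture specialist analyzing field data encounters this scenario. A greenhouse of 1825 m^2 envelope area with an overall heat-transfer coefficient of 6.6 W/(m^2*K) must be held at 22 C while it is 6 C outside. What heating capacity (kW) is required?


dT = 22 - (6) = 16 K
Q = U * A * dT
  = 6.6 * 1825 * 16
  = 192720 W = 192.72 kW


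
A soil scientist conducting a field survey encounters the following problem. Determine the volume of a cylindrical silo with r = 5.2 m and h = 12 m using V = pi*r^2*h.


V = pi * r^2 * h
  = pi * 5.2^2 * 12
  = pi * 27.04 * 12
  = 1019.38 m^3


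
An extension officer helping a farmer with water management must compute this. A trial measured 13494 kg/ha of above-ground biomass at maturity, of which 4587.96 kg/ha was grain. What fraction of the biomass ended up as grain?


HI = grain_yield / biomass
   = 4587.96 / 13494
   = 0.34


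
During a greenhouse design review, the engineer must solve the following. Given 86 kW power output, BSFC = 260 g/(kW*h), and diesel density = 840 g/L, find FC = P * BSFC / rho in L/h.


FC = P * BSFC / rho_fuel
   = 86 * 260 / 840
   = 22360 / 840
   = 26.62 L/h


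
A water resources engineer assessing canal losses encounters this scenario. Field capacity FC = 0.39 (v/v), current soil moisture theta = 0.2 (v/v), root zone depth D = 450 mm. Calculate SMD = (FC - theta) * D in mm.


SMD = (FC - theta) * D
    = (0.39 - 0.2) * 450
    = 0.190 * 450
    = 85.50 mm


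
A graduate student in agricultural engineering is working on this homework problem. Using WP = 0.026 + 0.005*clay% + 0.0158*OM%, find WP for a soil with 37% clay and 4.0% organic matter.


WP = 0.026 + 0.005*37 + 0.0158*4.0
   = 0.026 + 0.1850 + 0.0632
   = 0.2742


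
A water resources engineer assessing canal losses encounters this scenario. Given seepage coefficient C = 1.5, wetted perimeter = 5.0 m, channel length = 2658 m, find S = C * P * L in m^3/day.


S = C * P * L
  = 1.5 * 5.0 * 2658
  = 19935 m^3/day


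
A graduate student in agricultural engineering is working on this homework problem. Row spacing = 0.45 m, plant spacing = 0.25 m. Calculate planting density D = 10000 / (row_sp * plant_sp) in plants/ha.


D = 10000 / (row_sp * plant_sp)
  = 10000 / (0.45 * 0.25)
  = 10000 / 0.1125
  = 88888.89 plants/ha


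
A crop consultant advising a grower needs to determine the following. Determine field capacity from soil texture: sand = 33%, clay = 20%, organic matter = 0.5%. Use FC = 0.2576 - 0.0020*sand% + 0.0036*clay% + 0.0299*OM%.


FC = 0.2576 - 0.0020*33 + 0.0036*20 + 0.0299*0.5
   = 0.2576 - 0.0660 + 0.0720 + 0.0150
   = 0.2786


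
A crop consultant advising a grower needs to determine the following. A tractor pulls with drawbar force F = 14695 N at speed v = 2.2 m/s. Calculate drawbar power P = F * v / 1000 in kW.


P = F * v / 1000
  = 14695 * 2.2 / 1000
  = 32329 / 1000
  = 32.33 kW


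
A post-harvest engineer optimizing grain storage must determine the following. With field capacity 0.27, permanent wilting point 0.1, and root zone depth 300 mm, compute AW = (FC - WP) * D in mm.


AW = (FC - WP) * D
   = (0.27 - 0.1) * 300
   = 0.17 * 300
   = 51 mm


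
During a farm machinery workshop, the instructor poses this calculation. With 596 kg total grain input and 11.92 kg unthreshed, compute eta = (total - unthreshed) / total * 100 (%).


eta = (total - unthreshed) / total * 100
    = (596 - 11.92) / 596 * 100
    = 584.08 / 596 * 100
    = 98%


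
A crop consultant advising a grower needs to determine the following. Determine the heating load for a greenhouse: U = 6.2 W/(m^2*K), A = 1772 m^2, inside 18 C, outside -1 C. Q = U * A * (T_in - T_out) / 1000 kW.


dT = 18 - (-1) = 19 K
Q = U * A * dT
  = 6.2 * 1772 * 19
  = 208741.60 W = 208.74 kW


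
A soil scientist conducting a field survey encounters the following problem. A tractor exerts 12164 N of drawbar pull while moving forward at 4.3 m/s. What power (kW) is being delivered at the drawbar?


P = F * v / 1000
  = 12164 * 4.3 / 1000
  = 52305.20 / 1000
  = 52.31 kW


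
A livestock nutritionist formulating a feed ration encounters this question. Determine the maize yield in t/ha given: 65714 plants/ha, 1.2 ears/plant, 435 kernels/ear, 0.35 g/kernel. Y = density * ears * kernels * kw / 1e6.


Y = density * ears * kernels * kw
  = 65714 * 1.2 * 435 * 0.35 g/ha
  = 12005947.80 g/ha
  = 12005.95 kg/ha = 12.01 t/ha
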